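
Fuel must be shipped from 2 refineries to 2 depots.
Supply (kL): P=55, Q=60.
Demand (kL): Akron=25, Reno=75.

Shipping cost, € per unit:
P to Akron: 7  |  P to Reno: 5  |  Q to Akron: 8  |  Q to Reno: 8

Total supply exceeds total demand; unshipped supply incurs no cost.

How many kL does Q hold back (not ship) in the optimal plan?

15

Minimum-cost shipments:
  P–Reno: 55 × €5 = €275
  Q–Akron: 25 × €8 = €200
  Q–Reno: 20 × €8 = €160
Total cost = €635.
Q ships 45 of its 60, leaving 15.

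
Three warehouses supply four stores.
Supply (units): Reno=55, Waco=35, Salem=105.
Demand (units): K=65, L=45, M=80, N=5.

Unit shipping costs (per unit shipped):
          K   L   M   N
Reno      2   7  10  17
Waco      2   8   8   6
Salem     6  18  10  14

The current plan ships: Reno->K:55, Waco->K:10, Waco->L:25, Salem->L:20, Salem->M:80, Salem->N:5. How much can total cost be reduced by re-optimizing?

185

Current plan cost = 55·2 + 10·2 + 25·8 + 20·18 + 80·10 + 5·14 = 1560.
Optimal plan:
  Reno–K: 10 × 2 = 20
  Reno–L: 45 × 7 = 315
  Waco–K: 30 × 2 = 60
  Waco–N: 5 × 6 = 30
  Salem–K: 25 × 6 = 150
  Salem–M: 80 × 10 = 800
Optimal cost = 1375.
Saving = 1560 − 1375 = 185.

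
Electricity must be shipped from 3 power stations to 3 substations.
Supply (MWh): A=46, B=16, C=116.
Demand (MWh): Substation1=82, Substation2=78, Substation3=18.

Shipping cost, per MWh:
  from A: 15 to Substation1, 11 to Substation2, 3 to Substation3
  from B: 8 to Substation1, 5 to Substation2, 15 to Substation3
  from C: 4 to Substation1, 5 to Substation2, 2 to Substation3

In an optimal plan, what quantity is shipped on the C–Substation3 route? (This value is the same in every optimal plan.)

Solving gives:
  A→Substation2: 28 × 11 = 308
  A→Substation3: 18 × 3 = 54
  B→Substation2: 16 × 5 = 80
  C→Substation1: 82 × 4 = 328
  C→Substation2: 34 × 5 = 170
Total cost = 940.
The route C→Substation3 is not used.

0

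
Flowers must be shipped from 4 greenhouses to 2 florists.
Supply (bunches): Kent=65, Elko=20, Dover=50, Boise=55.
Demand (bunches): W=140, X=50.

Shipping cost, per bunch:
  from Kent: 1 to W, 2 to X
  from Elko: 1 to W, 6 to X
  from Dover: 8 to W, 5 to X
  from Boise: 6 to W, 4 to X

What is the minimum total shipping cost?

One minimum-cost allocation:
  Kent–W: 65 × 1 = 65
  Elko–W: 20 × 1 = 20
  Dover–X: 50 × 5 = 250
  Boise–W: 55 × 6 = 330
Total = 65 + 20 + 250 + 330 = 665.

665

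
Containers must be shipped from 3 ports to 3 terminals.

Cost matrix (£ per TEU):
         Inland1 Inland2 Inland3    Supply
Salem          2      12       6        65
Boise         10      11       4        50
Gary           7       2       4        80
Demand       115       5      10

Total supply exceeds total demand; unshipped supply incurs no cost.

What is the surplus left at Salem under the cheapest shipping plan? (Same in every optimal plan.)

0

Minimum-cost shipments:
  Salem→Inland1: 65 × £2 = £130
  Boise→Inland3: 10 × £4 = £40
  Gary→Inland1: 50 × £7 = £350
  Gary→Inland2: 5 × £2 = £10
Total cost = £530.
Salem ships 65 of its 65, leaving 0.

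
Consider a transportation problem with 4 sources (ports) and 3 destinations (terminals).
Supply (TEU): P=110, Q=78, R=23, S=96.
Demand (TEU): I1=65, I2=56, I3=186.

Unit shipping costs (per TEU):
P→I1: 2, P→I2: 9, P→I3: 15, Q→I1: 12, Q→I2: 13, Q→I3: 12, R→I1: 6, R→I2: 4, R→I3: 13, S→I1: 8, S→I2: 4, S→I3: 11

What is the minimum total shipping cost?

2658

A cheapest plan:
  P to I1: 65 × 2 = 130
  P to I3: 45 × 15 = 675
  Q to I3: 78 × 12 = 936
  R to I2: 23 × 4 = 92
  S to I2: 33 × 4 = 132
  S to I3: 63 × 11 = 693
Total = 130 + 675 + 936 + 92 + 132 + 693 = 2658.
(Supply check: P ships 110; Q ships 78; R ships 23; S ships 96.)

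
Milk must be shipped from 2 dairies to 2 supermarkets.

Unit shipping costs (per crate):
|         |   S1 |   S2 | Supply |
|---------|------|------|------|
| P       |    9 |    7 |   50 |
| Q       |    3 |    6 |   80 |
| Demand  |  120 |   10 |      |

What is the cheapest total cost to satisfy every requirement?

One minimum-cost allocation:
  P–S1: 40 × 9 = 360
  P–S2: 10 × 7 = 70
  Q–S1: 80 × 3 = 240
Total = 360 + 70 + 240 = 670.

670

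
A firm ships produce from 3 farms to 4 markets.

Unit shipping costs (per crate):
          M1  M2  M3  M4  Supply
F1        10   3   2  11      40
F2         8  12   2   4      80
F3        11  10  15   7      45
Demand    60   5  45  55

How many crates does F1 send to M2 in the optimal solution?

5

The minimum-cost plan:
  F1→M2: 5 × 3 = 15
  F1→M3: 35 × 2 = 70
  F2→M1: 60 × 8 = 480
  F2→M3: 10 × 2 = 20
  F2→M4: 10 × 4 = 40
  F3→M4: 45 × 7 = 315
Total cost = 940.
So F1→M2 carries 5 crates.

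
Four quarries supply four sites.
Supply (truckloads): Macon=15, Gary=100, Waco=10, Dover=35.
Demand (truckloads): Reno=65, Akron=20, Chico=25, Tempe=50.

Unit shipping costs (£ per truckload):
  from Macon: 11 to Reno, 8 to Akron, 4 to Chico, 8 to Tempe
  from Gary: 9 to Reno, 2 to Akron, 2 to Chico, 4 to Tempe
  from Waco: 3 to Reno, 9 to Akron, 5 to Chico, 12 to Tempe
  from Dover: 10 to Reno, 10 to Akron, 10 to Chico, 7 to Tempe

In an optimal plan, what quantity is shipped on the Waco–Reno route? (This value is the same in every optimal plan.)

Solving gives:
  Macon->Reno: 15 × £11 = £165
  Gary->Reno: 5 × £9 = £45
  Gary->Akron: 20 × £2 = £40
  Gary->Chico: 25 × £2 = £50
  Gary->Tempe: 50 × £4 = £200
  Waco->Reno: 10 × £3 = £30
  Dover->Reno: 35 × £10 = £350
Total cost = £880.
So Waco→Reno carries 10 truckloads.

10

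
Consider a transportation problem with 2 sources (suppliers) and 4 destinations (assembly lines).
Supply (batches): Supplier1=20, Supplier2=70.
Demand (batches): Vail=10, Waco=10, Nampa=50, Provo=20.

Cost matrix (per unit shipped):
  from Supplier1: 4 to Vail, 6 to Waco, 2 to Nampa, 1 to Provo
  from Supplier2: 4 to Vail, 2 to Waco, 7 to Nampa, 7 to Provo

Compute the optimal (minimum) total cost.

A cheapest plan:
  Supplier1 to Provo: 20 × 1 = 20
  Supplier2 to Vail: 10 × 4 = 40
  Supplier2 to Waco: 10 × 2 = 20
  Supplier2 to Nampa: 50 × 7 = 350
Total = 20 + 40 + 20 + 350 = 430.
(Supply check: Supplier1 ships 20; Supplier2 ships 70.)

430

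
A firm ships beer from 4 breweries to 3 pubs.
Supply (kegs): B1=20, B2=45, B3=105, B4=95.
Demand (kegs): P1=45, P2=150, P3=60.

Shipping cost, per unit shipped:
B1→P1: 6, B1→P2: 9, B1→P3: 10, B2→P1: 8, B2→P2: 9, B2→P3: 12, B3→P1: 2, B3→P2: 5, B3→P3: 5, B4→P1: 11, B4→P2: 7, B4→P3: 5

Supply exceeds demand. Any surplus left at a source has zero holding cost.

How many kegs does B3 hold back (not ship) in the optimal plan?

0

An optimal plan:
  B1 to P2: 20 × 9 = 180
  B2 to P2: 35 × 9 = 315
  B3 to P1: 45 × 2 = 90
  B3 to P2: 60 × 5 = 300
  B4 to P2: 35 × 7 = 245
  B4 to P3: 60 × 5 = 300
Total cost = 1430.
B3 ships 105 of its 105, leaving 0.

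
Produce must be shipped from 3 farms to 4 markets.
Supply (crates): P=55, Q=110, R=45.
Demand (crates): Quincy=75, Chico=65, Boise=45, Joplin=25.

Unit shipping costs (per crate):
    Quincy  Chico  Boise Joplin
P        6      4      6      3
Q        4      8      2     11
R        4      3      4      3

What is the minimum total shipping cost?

690

One minimum-cost allocation:
  P–Chico: 30 × 4 = 120
  P–Joplin: 25 × 3 = 75
  Q–Quincy: 65 × 4 = 260
  Q–Boise: 45 × 2 = 90
  R–Quincy: 10 × 4 = 40
  R–Chico: 35 × 3 = 105
Total = 120 + 75 + 260 + 90 + 40 + 105 = 690.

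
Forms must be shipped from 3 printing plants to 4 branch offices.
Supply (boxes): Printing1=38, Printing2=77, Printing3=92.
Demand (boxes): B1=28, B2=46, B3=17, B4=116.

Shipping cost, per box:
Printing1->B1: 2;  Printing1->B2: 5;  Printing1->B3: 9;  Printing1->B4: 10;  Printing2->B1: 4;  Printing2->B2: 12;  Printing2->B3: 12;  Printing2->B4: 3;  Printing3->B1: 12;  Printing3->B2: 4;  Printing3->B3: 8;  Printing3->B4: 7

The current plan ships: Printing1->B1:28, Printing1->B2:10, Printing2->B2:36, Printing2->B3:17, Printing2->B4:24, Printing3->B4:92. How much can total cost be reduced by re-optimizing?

Current plan cost = 28·2 + 10·5 + 36·12 + 17·12 + 24·3 + 92·7 = 1458.
Optimal plan:
  Printing1->B1: 28 × 2 = 56
  Printing1->B2: 10 × 5 = 50
  Printing2->B4: 77 × 3 = 231
  Printing3->B2: 36 × 4 = 144
  Printing3->B3: 17 × 8 = 136
  Printing3->B4: 39 × 7 = 273
Optimal cost = 890.
Saving = 1458 − 890 = 568.

568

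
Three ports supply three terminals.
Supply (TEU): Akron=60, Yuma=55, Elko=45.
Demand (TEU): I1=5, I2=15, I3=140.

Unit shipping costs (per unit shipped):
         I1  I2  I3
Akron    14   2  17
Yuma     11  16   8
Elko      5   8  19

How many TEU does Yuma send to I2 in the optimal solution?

0

The minimum-cost plan:
  Akron to I2: 15 TEU
  Akron to I3: 45 TEU
  Yuma to I3: 55 TEU
  Elko to I1: 5 TEU
  Elko to I3: 40 TEU
Total cost = 2020.
The route Yuma→I2 is not used.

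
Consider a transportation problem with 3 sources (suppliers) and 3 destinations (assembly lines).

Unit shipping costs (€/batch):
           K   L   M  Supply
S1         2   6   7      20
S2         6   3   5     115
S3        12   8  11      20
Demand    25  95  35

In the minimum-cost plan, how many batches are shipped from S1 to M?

The minimum-cost plan:
  S1–K: 20 batches
  S2–K: 5 batches
  S2–L: 75 batches
  S2–M: 35 batches
  S3–L: 20 batches
Total cost = €630.
The route S1→M is not used.

0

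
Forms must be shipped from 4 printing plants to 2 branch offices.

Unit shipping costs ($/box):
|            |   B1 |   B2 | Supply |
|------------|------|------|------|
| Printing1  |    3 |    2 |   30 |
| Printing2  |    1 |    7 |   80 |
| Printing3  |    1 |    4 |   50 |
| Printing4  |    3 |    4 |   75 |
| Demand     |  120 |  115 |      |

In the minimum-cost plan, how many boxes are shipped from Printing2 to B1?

80

Optimal shipments:
  Printing1->B2: 30 × $2 = $60
  Printing2->B1: 80 × $1 = $80
  Printing3->B1: 40 × $1 = $40
  Printing3->B2: 10 × $4 = $40
  Printing4->B2: 75 × $4 = $300
Total cost = $520.
So Printing2→B1 carries 80 boxes.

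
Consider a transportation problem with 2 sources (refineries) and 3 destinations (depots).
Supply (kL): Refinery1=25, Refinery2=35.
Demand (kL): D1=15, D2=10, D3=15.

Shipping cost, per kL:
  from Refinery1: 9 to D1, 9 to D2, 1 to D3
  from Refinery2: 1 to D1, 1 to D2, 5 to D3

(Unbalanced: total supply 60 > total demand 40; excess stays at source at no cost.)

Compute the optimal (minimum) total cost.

Optimal allocation:
  Refinery1–D3: 15 × 1 = 15
  Refinery2–D1: 15 × 1 = 15
  Refinery2–D2: 10 × 1 = 10
Total = 15 + 15 + 10 = 40.

40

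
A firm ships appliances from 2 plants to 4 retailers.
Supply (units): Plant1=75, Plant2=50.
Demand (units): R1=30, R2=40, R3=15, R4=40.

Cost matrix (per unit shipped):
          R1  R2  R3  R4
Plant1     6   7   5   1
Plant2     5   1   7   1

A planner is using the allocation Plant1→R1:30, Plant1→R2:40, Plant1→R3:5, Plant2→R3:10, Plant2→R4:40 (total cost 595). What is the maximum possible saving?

Current plan cost = 30·6 + 40·7 + 5·5 + 10·7 + 40·1 = 595.
Optimal plan:
  Plant1→R1: 20 × 6 = 120
  Plant1→R3: 15 × 5 = 75
  Plant1→R4: 40 × 1 = 40
  Plant2→R1: 10 × 5 = 50
  Plant2→R2: 40 × 1 = 40
Optimal cost = 325.
Saving = 595 − 325 = 270.

270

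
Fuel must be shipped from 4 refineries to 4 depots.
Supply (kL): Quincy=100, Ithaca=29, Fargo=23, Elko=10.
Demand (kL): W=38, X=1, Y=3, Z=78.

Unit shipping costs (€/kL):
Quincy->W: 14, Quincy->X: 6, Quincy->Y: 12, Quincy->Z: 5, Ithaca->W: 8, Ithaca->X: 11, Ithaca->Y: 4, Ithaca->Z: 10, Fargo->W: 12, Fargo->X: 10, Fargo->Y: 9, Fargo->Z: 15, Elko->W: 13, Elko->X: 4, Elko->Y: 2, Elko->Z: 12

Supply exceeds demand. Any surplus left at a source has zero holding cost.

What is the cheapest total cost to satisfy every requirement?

An optimal shipping plan:
  Quincy to Z: 78 kL
  Ithaca to W: 29 kL
  Fargo to W: 9 kL
  Elko to X: 1 kL
  Elko to Y: 3 kL
Total cost = €740.

740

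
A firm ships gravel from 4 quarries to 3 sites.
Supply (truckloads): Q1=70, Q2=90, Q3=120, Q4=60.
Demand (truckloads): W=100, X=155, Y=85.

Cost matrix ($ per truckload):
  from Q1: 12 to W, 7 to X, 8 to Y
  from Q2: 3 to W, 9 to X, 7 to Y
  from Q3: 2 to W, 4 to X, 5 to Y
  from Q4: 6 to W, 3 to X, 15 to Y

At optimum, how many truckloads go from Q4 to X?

60

The minimum-cost plan:
  Q1–X: 70 × $7 = $490
  Q2–W: 90 × $3 = $270
  Q3–W: 10 × $2 = $20
  Q3–X: 25 × $4 = $100
  Q3–Y: 85 × $5 = $425
  Q4–X: 60 × $3 = $180
Total cost = $1485.
So Q4→X carries 60 truckloads.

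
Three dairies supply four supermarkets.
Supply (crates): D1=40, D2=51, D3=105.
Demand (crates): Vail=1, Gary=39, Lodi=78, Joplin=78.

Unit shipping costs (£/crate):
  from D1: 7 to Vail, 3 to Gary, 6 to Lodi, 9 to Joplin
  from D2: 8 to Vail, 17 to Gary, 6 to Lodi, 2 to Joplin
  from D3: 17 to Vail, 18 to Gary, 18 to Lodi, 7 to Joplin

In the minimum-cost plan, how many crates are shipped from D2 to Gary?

The minimum-cost plan:
  D1->Gary: 39 × £3 = £117
  D1->Lodi: 1 × £6 = £6
  D2->Lodi: 51 × £6 = £306
  D3->Vail: 1 × £17 = £17
  D3->Lodi: 26 × £18 = £468
  D3->Joplin: 78 × £7 = £546
Total cost = £1460.
The route D2→Gary is not used.

0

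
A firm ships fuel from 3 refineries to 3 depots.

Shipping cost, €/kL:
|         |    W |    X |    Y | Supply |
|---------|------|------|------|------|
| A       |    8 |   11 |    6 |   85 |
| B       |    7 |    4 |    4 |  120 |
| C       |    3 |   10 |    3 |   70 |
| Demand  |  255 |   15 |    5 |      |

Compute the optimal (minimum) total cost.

1670

One minimum-cost allocation:
  A to W: 85 × €8 = €680
  B to W: 100 × €7 = €700
  B to X: 15 × €4 = €60
  B to Y: 5 × €4 = €20
  C to W: 70 × €3 = €210
Total = 680 + 700 + 60 + 20 + 210 = €1670.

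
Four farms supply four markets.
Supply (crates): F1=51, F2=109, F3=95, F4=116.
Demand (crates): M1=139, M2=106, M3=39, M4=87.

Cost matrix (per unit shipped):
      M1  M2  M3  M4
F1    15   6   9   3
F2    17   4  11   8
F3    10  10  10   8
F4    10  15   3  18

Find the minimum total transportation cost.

A cheapest plan:
  F1–M4: 51 × 3 = 153
  F2–M2: 106 × 4 = 424
  F2–M4: 3 × 8 = 24
  F3–M1: 62 × 10 = 620
  F3–M4: 33 × 8 = 264
  F4–M1: 77 × 10 = 770
  F4–M3: 39 × 3 = 117
Total = 153 + 424 + 24 + 620 + 264 + 770 + 117 = 2372.
(Supply check: F1 ships 51; F2 ships 109; F3 ships 95; F4 ships 116.)

2372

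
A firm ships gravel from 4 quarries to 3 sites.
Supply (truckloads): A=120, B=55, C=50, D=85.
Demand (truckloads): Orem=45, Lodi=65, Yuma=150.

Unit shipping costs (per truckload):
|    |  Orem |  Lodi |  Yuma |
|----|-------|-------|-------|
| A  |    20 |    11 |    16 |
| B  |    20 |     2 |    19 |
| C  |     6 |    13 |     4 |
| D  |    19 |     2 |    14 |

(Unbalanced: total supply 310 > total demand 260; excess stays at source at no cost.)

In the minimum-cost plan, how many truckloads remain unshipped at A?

50

An optimal plan:
  A–Yuma: 70 × 16 = 1120
  B–Lodi: 55 × 2 = 110
  C–Orem: 45 × 6 = 270
  C–Yuma: 5 × 4 = 20
  D–Lodi: 10 × 2 = 20
  D–Yuma: 75 × 14 = 1050
Total cost = 2590.
A ships 70 of its 120, leaving 50.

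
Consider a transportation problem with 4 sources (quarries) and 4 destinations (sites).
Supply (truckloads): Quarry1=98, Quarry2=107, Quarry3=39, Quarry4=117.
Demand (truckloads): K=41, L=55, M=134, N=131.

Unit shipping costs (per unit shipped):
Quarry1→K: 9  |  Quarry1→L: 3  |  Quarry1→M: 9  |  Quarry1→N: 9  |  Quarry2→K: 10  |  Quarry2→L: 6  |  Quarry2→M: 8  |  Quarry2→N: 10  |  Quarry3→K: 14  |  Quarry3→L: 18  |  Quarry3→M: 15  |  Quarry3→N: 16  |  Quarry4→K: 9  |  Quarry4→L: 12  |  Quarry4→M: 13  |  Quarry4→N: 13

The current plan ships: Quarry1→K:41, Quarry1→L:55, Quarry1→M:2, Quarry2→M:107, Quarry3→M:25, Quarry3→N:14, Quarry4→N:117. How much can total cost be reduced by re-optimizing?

Current plan cost = 41·9 + 55·3 + 2·9 + 107·8 + 25·15 + 14·16 + 117·13 = 3528.
Optimal plan:
  Quarry1->L: 55 truckloads
  Quarry1->N: 43 truckloads
  Quarry2->M: 107 truckloads
  Quarry3->M: 27 truckloads
  Quarry3->N: 12 truckloads
  Quarry4->K: 41 truckloads
  Quarry4->N: 76 truckloads
Optimal cost = 3362.
Saving = 3528 − 3362 = 166.

166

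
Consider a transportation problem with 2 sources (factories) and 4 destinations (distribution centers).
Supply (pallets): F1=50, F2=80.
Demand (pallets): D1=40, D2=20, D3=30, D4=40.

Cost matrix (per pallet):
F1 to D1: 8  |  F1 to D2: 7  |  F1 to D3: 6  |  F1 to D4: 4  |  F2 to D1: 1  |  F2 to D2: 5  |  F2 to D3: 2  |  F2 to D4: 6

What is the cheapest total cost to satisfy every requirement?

One minimum-cost allocation:
  F1->D2: 10 × 7 = 70
  F1->D4: 40 × 4 = 160
  F2->D1: 40 × 1 = 40
  F2->D2: 10 × 5 = 50
  F2->D3: 30 × 2 = 60
Total = 70 + 160 + 40 + 50 + 60 = 380.

380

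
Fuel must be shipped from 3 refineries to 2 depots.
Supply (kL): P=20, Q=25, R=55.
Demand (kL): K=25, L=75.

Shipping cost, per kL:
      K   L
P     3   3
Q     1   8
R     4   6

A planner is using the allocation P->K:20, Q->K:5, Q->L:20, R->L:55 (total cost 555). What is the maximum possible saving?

Current plan cost = 20·3 + 5·1 + 20·8 + 55·6 = 555.
Optimal plan:
  P->L: 20 × 3 = 60
  Q->K: 25 × 1 = 25
  R->L: 55 × 6 = 330
Optimal cost = 415.
Saving = 555 − 415 = 140.

140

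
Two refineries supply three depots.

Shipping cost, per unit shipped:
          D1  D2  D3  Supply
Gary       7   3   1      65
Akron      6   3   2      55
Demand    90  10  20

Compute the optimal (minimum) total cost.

An optimal shipping plan:
  Gary–D1: 35 × 7 = 245
  Gary–D2: 10 × 3 = 30
  Gary–D3: 20 × 1 = 20
  Akron–D1: 55 × 6 = 330
Total = 245 + 30 + 20 + 330 = 625.
(Supply check: Gary ships 65; Akron ships 55.)

625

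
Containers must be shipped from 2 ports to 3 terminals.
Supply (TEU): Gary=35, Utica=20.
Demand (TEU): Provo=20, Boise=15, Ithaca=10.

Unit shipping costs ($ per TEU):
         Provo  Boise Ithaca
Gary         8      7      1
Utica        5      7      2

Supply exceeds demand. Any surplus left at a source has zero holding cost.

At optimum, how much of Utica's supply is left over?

0

An optimal plan:
  Gary→Boise: 15 TEU
  Gary→Ithaca: 10 TEU
  Utica→Provo: 20 TEU
Total cost = $215.
Utica ships 20 of its 20, leaving 0.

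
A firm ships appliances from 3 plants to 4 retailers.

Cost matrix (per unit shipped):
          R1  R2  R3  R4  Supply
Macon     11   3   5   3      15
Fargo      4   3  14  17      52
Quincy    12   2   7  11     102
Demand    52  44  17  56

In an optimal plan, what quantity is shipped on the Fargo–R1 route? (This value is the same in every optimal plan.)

52

The minimum-cost plan:
  Macon->R4: 15 × 3 = 45
  Fargo->R1: 52 × 4 = 208
  Quincy->R2: 44 × 2 = 88
  Quincy->R3: 17 × 7 = 119
  Quincy->R4: 41 × 11 = 451
Total cost = 911.
So Fargo→R1 carries 52 units.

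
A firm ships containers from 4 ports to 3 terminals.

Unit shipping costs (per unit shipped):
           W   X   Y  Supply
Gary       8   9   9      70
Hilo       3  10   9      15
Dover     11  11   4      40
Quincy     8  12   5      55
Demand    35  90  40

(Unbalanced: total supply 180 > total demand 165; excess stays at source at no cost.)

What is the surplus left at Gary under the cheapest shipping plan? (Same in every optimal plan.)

0

Minimum-cost shipments:
  Gary to X: 70 × 9 = 630
  Hilo to W: 15 × 3 = 45
  Dover to Y: 40 × 4 = 160
  Quincy to W: 20 × 8 = 160
  Quincy to X: 20 × 12 = 240
Total cost = 1235.
Gary ships 70 of its 70, leaving 0.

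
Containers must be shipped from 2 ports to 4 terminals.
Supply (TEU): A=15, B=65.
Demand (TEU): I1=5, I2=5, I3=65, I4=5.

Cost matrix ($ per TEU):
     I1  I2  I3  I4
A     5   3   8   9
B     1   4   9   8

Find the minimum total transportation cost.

An optimal shipping plan:
  A→I2: 5 TEU
  A→I3: 10 TEU
  B→I1: 5 TEU
  B→I3: 55 TEU
  B→I4: 5 TEU
Total cost = $635.

635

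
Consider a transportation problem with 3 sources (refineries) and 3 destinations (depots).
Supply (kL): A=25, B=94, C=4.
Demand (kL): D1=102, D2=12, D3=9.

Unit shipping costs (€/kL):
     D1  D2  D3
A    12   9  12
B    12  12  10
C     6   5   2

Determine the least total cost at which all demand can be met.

1390

An optimal shipping plan:
  A->D1: 13 × €12 = €156
  A->D2: 12 × €9 = €108
  B->D1: 89 × €12 = €1068
  B->D3: 5 × €10 = €50
  C->D3: 4 × €2 = €8
Total = 156 + 108 + 1068 + 50 + 8 = €1390.
(Supply check: A ships 25; B ships 94; C ships 4.)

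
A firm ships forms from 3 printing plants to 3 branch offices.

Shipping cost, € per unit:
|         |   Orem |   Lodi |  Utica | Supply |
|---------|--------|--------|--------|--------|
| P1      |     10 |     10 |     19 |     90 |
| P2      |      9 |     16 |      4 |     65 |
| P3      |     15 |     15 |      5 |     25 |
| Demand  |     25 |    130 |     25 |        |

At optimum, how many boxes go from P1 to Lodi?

Optimal shipments:
  P1 to Lodi: 90 boxes
  P2 to Orem: 25 boxes
  P2 to Lodi: 15 boxes
  P2 to Utica: 25 boxes
  P3 to Lodi: 25 boxes
Total cost = €1840.
So P1→Lodi carries 90 boxes.

90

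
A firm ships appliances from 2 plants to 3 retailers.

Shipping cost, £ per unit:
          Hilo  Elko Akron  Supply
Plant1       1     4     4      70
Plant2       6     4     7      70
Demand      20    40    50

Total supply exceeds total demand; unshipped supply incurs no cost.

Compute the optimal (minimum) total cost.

An optimal shipping plan:
  Plant1→Hilo: 20 × £1 = £20
  Plant1→Akron: 50 × £4 = £200
  Plant2→Elko: 40 × £4 = £160
Total = 20 + 200 + 160 = £380.

380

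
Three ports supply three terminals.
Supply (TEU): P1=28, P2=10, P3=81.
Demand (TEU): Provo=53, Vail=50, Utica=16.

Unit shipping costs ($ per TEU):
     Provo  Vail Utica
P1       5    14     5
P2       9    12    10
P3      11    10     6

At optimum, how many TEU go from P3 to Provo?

15

Optimal shipments:
  P1->Provo: 28 TEU
  P2->Provo: 10 TEU
  P3->Provo: 15 TEU
  P3->Vail: 50 TEU
  P3->Utica: 16 TEU
Total cost = $991.
So P3→Provo carries 15 TEU.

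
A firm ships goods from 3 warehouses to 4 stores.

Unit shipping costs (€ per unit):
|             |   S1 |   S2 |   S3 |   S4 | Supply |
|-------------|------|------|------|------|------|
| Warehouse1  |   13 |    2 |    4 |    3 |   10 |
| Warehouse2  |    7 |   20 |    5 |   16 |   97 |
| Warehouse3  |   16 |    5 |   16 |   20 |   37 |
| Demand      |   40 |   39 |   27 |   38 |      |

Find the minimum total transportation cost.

An optimal shipping plan:
  Warehouse1–S2: 2 × €2 = €4
  Warehouse1–S4: 8 × €3 = €24
  Warehouse2–S1: 40 × €7 = €280
  Warehouse2–S3: 27 × €5 = €135
  Warehouse2–S4: 30 × €16 = €480
  Warehouse3–S2: 37 × €5 = €185
Total = 4 + 24 + 280 + 135 + 480 + 185 = €1108.
(Supply check: Warehouse1 ships 10; Warehouse2 ships 97; Warehouse3 ships 37.)

1108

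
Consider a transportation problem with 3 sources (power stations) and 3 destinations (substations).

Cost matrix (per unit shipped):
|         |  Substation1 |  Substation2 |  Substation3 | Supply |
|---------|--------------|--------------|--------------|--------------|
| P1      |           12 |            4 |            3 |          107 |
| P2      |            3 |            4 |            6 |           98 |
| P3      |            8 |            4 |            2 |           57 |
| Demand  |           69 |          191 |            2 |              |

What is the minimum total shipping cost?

975

Optimal allocation:
  P1 to Substation2: 107 × 4 = 428
  P2 to Substation1: 69 × 3 = 207
  P2 to Substation2: 29 × 4 = 116
  P3 to Substation2: 55 × 4 = 220
  P3 to Substation3: 2 × 2 = 4
Total = 428 + 207 + 116 + 220 + 4 = 975.
(Supply check: P1 ships 107; P2 ships 98; P3 ships 57.)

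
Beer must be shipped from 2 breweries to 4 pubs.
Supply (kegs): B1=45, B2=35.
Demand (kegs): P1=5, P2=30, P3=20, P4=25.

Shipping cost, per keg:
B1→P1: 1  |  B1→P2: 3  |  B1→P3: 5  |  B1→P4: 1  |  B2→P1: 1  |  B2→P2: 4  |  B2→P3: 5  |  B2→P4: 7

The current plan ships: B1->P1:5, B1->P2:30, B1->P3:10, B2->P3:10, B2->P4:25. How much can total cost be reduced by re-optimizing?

140

Current plan cost = 5·1 + 30·3 + 10·5 + 10·5 + 25·7 = 370.
Optimal plan:
  B1 to P2: 20 × 3 = 60
  B1 to P4: 25 × 1 = 25
  B2 to P1: 5 × 1 = 5
  B2 to P2: 10 × 4 = 40
  B2 to P3: 20 × 5 = 100
Optimal cost = 230.
Saving = 370 − 230 = 140.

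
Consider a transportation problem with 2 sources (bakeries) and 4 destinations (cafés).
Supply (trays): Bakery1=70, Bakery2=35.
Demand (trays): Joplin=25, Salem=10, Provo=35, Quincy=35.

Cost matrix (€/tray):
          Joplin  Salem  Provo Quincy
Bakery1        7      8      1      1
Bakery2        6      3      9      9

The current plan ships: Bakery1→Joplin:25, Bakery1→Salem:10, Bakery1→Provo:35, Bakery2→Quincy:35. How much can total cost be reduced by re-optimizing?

Current plan cost = 25·7 + 10·8 + 35·1 + 35·9 = €605.
Optimal plan:
  Bakery1 to Provo: 35 trays
  Bakery1 to Quincy: 35 trays
  Bakery2 to Joplin: 25 trays
  Bakery2 to Salem: 10 trays
Optimal cost = €250.
Saving = 605 − 250 = €355.

355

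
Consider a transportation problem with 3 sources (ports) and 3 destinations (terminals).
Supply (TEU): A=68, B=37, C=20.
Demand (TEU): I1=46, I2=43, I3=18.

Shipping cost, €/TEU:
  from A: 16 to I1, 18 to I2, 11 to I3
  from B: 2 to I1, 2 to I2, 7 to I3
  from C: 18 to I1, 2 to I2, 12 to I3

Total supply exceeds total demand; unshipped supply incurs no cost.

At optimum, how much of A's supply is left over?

18

Minimum-cost shipments:
  A→I1: 32 TEU
  A→I3: 18 TEU
  B→I1: 14 TEU
  B→I2: 23 TEU
  C→I2: 20 TEU
Total cost = €824.
A ships 50 of its 68, leaving 18.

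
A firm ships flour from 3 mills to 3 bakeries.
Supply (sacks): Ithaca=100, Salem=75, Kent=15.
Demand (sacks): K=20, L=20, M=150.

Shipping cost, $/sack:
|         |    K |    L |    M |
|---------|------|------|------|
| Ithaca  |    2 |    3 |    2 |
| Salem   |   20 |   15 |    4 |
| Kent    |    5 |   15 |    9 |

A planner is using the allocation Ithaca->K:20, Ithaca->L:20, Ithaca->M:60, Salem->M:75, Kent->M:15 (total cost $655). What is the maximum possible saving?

60

Current plan cost = 20·2 + 20·3 + 60·2 + 75·4 + 15·9 = $655.
Optimal plan:
  Ithaca->K: 5 sacks
  Ithaca->L: 20 sacks
  Ithaca->M: 75 sacks
  Salem->M: 75 sacks
  Kent->K: 15 sacks
Optimal cost = $595.
Saving = 655 − 595 = $60.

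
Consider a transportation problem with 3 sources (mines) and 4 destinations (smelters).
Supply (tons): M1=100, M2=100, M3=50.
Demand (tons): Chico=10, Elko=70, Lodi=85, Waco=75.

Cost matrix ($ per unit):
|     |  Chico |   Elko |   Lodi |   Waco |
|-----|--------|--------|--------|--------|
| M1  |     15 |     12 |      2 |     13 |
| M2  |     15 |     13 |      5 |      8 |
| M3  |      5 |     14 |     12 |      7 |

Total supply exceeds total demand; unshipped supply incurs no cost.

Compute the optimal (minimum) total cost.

1675

A cheapest plan:
  M1–Elko: 15 × $12 = $180
  M1–Lodi: 85 × $2 = $170
  M2–Elko: 55 × $13 = $715
  M2–Waco: 35 × $8 = $280
  M3–Chico: 10 × $5 = $50
  M3–Waco: 40 × $7 = $280
Total = 180 + 170 + 715 + 280 + 50 + 280 = $1675.
(Supply check: M1 ships 100; M2 ships 90; M3 ships 50.)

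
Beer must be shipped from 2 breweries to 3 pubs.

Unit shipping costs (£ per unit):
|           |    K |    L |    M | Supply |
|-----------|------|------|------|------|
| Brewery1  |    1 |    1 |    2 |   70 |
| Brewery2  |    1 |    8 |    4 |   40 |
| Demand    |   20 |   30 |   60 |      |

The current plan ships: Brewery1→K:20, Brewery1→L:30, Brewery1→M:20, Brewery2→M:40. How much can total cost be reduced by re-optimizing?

40

Current plan cost = 20·1 + 30·1 + 20·2 + 40·4 = £250.
Optimal plan:
  Brewery1→L: 30 kegs
  Brewery1→M: 40 kegs
  Brewery2→K: 20 kegs
  Brewery2→M: 20 kegs
Optimal cost = £210.
Saving = 250 − 210 = £40.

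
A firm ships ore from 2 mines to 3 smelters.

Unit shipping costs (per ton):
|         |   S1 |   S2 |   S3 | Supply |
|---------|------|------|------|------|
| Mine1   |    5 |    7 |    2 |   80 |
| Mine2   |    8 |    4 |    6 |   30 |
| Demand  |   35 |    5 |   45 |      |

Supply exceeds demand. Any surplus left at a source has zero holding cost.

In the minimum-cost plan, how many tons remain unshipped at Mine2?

An optimal plan:
  Mine1->S1: 35 × 5 = 175
  Mine1->S3: 45 × 2 = 90
  Mine2->S2: 5 × 4 = 20
Total cost = 285.
Mine2 ships 5 of its 30, leaving 25.

25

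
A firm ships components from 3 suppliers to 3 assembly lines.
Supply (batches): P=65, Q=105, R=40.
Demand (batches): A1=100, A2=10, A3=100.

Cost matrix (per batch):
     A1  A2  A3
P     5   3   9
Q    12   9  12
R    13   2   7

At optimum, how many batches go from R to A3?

30

Optimal shipments:
  P->A1: 65 batches
  Q->A1: 35 batches
  Q->A3: 70 batches
  R->A2: 10 batches
  R->A3: 30 batches
Total cost = 1815.
So R→A3 carries 30 batches.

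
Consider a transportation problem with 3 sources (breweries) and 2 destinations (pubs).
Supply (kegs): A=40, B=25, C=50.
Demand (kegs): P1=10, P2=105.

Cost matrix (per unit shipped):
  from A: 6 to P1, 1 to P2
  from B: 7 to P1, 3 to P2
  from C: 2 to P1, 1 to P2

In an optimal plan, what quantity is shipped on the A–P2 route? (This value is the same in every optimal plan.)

40

Solving gives:
  A→P2: 40 × 1 = 40
  B→P2: 25 × 3 = 75
  C→P1: 10 × 2 = 20
  C→P2: 40 × 1 = 40
Total cost = 175.
So A→P2 carries 40 kegs.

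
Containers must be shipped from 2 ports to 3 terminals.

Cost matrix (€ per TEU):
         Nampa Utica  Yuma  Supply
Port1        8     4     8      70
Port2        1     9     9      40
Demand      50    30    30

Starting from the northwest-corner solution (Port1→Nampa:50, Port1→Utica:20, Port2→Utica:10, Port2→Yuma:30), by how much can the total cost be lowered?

Current plan cost = 50·8 + 20·4 + 10·9 + 30·9 = €840.
Optimal plan:
  Port1->Nampa: 10 × €8 = €80
  Port1->Utica: 30 × €4 = €120
  Port1->Yuma: 30 × €8 = €240
  Port2->Nampa: 40 × €1 = €40
Optimal cost = €480.
Saving = 840 − 480 = €360.

360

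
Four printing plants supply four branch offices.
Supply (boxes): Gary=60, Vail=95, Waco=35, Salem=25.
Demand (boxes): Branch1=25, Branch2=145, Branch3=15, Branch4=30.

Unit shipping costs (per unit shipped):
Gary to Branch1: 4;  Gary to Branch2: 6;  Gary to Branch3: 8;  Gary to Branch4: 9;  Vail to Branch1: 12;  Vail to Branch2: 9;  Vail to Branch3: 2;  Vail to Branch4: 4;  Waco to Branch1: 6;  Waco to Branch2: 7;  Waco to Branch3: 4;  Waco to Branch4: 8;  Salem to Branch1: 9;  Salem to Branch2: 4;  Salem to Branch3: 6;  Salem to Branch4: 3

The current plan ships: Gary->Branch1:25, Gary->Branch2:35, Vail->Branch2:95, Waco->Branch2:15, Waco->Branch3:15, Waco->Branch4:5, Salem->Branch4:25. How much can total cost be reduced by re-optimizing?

Current plan cost = 25·4 + 35·6 + 95·9 + 15·7 + 15·4 + 5·8 + 25·3 = 1445.
Optimal plan:
  Gary→Branch1: 25 boxes
  Gary→Branch2: 35 boxes
  Vail→Branch2: 50 boxes
  Vail→Branch3: 15 boxes
  Vail→Branch4: 30 boxes
  Waco→Branch2: 35 boxes
  Salem→Branch2: 25 boxes
Optimal cost = 1255.
Saving = 1445 − 1255 = 190.

190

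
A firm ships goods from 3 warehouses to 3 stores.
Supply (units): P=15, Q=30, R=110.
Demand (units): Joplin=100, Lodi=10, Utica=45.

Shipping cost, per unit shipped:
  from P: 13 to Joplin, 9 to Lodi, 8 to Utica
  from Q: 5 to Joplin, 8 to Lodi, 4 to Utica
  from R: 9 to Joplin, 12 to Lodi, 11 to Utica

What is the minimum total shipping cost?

1260

A cheapest plan:
  P–Utica: 15 × 8 = 120
  Q–Utica: 30 × 4 = 120
  R–Joplin: 100 × 9 = 900
  R–Lodi: 10 × 12 = 120
Total = 120 + 120 + 900 + 120 = 1260.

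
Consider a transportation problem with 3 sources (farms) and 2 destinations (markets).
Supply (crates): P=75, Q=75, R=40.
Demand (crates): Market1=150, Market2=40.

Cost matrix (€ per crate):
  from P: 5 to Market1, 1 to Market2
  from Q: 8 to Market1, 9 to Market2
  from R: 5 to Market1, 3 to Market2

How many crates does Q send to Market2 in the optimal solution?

0

Optimal shipments:
  P to Market1: 35 × €5 = €175
  P to Market2: 40 × €1 = €40
  Q to Market1: 75 × €8 = €600
  R to Market1: 40 × €5 = €200
Total cost = €1015.
The route Q→Market2 is not used.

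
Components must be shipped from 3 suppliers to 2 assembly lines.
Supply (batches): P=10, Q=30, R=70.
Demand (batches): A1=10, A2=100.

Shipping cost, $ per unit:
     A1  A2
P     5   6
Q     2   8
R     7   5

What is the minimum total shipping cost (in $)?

590

An optimal shipping plan:
  P to A2: 10 × $6 = $60
  Q to A1: 10 × $2 = $20
  Q to A2: 20 × $8 = $160
  R to A2: 70 × $5 = $350
Total = 60 + 20 + 160 + 350 = $590.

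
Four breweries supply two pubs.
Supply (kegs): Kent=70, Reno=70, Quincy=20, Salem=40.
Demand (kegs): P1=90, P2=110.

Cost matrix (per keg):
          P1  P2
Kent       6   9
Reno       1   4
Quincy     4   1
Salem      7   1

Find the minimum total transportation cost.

700

An optimal shipping plan:
  Kent→P1: 70 × 6 = 420
  Reno→P1: 20 × 1 = 20
  Reno→P2: 50 × 4 = 200
  Quincy→P2: 20 × 1 = 20
  Salem→P2: 40 × 1 = 40
Total = 420 + 20 + 200 + 20 + 40 = 700.
(Supply check: Kent ships 70; Reno ships 70; Quincy ships 20; Salem ships 40.)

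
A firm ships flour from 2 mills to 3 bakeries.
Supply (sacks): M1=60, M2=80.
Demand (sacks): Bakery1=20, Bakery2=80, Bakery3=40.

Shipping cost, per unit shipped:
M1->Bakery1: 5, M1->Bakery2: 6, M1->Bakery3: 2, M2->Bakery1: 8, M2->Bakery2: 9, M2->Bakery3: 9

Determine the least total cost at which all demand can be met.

Optimal allocation:
  M1->Bakery1: 20 sacks
  M1->Bakery3: 40 sacks
  M2->Bakery2: 80 sacks
Total cost = 900.
(Supply check: M1 ships 60; M2 ships 80.)

900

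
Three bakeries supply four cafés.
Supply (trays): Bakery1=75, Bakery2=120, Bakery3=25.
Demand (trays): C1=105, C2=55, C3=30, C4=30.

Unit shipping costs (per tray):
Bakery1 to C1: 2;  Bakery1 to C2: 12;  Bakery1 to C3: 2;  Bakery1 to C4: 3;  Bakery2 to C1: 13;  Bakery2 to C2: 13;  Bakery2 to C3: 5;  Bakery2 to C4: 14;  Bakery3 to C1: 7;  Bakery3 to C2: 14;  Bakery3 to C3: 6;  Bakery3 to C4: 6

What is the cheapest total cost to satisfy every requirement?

1625

A cheapest plan:
  Bakery1→C1: 70 × 2 = 140
  Bakery1→C4: 5 × 3 = 15
  Bakery2→C1: 35 × 13 = 455
  Bakery2→C2: 55 × 13 = 715
  Bakery2→C3: 30 × 5 = 150
  Bakery3→C4: 25 × 6 = 150
Total = 140 + 15 + 455 + 715 + 150 + 150 = 1625.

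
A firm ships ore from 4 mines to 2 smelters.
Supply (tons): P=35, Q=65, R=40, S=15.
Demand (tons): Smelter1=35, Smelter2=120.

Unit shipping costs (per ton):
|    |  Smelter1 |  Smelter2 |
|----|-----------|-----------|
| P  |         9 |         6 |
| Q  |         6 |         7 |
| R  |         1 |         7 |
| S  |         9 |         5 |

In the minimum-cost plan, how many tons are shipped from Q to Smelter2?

Solving gives:
  P->Smelter2: 35 × 6 = 210
  Q->Smelter2: 65 × 7 = 455
  R->Smelter1: 35 × 1 = 35
  R->Smelter2: 5 × 7 = 35
  S->Smelter2: 15 × 5 = 75
Total cost = 810.
So Q→Smelter2 carries 65 tons.

65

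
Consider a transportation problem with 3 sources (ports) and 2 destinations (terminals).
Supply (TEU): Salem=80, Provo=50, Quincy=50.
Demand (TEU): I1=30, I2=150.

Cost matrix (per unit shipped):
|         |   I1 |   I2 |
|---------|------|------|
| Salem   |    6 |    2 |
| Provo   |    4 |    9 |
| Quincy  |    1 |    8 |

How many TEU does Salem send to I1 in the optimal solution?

0

The minimum-cost plan:
  Salem->I2: 80 × 2 = 160
  Provo->I2: 50 × 9 = 450
  Quincy->I1: 30 × 1 = 30
  Quincy->I2: 20 × 8 = 160
Total cost = 800.
The route Salem→I1 is not used.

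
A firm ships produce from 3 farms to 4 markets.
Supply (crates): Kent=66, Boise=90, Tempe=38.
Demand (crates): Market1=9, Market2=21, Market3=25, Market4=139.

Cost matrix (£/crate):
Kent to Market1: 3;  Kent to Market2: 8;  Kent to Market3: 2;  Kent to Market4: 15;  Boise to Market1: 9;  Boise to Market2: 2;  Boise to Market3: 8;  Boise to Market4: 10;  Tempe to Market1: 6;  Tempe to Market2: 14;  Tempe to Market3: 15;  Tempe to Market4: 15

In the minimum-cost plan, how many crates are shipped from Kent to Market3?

25

Solving gives:
  Kent->Market1: 9 × £3 = £27
  Kent->Market3: 25 × £2 = £50
  Kent->Market4: 32 × £15 = £480
  Boise->Market2: 21 × £2 = £42
  Boise->Market4: 69 × £10 = £690
  Tempe->Market4: 38 × £15 = £570
Total cost = £1859.
So Kent→Market3 carries 25 crates.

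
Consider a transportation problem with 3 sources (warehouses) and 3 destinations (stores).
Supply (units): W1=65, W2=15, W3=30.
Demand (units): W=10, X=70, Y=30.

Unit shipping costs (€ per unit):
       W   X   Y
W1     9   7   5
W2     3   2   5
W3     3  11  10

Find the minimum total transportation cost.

One minimum-cost allocation:
  W1 to X: 35 × €7 = €245
  W1 to Y: 30 × €5 = €150
  W2 to X: 15 × €2 = €30
  W3 to W: 10 × €3 = €30
  W3 to X: 20 × €11 = €220
Total = 245 + 150 + 30 + 30 + 220 = €675.

675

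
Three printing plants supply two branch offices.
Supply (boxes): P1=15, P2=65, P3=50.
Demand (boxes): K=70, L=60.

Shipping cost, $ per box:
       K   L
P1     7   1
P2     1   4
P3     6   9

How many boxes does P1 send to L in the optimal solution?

15

Optimal shipments:
  P1 to L: 15 × $1 = $15
  P2 to K: 20 × $1 = $20
  P2 to L: 45 × $4 = $180
  P3 to K: 50 × $6 = $300
Total cost = $515.
So P1→L carries 15 boxes.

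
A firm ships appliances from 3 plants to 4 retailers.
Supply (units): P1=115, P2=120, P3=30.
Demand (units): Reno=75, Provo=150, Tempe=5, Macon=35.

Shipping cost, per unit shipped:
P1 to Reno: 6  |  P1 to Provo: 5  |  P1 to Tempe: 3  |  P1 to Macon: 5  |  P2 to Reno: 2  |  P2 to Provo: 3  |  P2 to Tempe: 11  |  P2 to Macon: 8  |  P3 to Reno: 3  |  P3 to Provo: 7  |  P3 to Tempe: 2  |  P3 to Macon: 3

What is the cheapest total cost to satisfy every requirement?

940

Optimal allocation:
  P1–Provo: 105 × 5 = 525
  P1–Tempe: 5 × 3 = 15
  P1–Macon: 5 × 5 = 25
  P2–Reno: 75 × 2 = 150
  P2–Provo: 45 × 3 = 135
  P3–Macon: 30 × 3 = 90
Total = 525 + 15 + 25 + 150 + 135 + 90 = 940.
(Supply check: P1 ships 115; P2 ships 120; P3 ships 30.)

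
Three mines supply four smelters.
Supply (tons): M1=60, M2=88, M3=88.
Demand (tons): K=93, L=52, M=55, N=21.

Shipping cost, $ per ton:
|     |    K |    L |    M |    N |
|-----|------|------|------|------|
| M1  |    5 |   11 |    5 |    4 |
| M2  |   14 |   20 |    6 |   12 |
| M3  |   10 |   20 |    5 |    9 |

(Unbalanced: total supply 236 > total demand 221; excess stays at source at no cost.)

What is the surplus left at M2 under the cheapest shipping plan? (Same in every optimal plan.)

15

Minimum-cost shipments:
  M1→K: 8 tons
  M1→L: 52 tons
  M2→M: 55 tons
  M2→N: 18 tons
  M3→K: 85 tons
  M3→N: 3 tons
Total cost = $2035.
M2 ships 73 of its 88, leaving 15.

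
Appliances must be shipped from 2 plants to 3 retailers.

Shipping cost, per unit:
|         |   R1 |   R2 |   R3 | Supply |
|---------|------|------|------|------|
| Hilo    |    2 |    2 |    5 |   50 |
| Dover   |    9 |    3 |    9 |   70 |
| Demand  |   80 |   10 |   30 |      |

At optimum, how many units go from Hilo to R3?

The minimum-cost plan:
  Hilo->R1: 50 × 2 = 100
  Dover->R1: 30 × 9 = 270
  Dover->R2: 10 × 3 = 30
  Dover->R3: 30 × 9 = 270
Total cost = 670.
The route Hilo→R3 is not used.

0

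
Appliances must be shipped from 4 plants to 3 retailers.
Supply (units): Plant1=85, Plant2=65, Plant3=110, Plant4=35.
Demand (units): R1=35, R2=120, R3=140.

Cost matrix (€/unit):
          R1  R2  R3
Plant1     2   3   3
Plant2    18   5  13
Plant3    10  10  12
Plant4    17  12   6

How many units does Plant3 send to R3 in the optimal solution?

Optimal shipments:
  Plant1->R3: 85 × €3 = €255
  Plant2->R2: 65 × €5 = €325
  Plant3->R1: 35 × €10 = €350
  Plant3->R2: 55 × €10 = €550
  Plant3->R3: 20 × €12 = €240
  Plant4->R3: 35 × €6 = €210
Total cost = €1930.
So Plant3→R3 carries 20 units.

20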